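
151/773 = 151/773= 0.20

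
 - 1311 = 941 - 2252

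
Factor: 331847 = 29^1 * 11443^1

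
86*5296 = 455456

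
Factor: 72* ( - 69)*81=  -2^3*3^7*23^1 = - 402408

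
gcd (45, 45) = 45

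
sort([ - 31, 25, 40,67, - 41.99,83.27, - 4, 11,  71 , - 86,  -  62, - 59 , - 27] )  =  [ - 86, - 62,-59 , - 41.99, - 31, - 27, - 4 , 11 , 25,  40, 67 , 71, 83.27] 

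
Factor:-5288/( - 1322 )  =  2^2=4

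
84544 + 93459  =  178003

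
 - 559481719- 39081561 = - 598563280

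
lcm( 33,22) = 66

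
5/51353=5/51353 = 0.00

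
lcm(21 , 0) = 0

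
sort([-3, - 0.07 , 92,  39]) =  [-3,  -  0.07,39,  92]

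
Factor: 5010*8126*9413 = 383215090380  =  2^2*3^1*5^1*17^1*167^1*239^1*9413^1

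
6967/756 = 6967/756 = 9.22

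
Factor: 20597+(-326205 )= - 305608 = -2^3*38201^1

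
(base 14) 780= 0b10111001100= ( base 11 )112A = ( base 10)1484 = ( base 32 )1ec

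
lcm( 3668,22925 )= 91700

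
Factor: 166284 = 2^2*3^2*31^1* 149^1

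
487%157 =16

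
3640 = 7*520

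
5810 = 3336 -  - 2474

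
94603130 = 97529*970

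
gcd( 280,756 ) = 28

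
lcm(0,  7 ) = 0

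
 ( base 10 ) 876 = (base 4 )31230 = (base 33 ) qi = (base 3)1012110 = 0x36c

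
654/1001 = 654/1001 = 0.65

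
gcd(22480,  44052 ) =4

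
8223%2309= 1296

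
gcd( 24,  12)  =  12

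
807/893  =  807/893 = 0.90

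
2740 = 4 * 685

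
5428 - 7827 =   -  2399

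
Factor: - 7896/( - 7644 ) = 94/91= 2^1*7^( - 1)*13^( - 1 )*47^1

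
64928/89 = 64928/89 = 729.53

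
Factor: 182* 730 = 132860 = 2^2*5^1*7^1*13^1* 73^1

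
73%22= 7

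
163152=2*81576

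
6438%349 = 156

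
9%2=1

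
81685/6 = 81685/6 = 13614.17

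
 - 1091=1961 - 3052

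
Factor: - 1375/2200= - 2^(-3)*5^1  =  -  5/8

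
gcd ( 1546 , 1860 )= 2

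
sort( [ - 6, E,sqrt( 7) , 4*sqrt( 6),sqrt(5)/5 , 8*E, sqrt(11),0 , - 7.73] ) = [ - 7.73,- 6, 0,sqrt ( 5)/5, sqrt( 7),E, sqrt(11),4*sqrt( 6 ), 8 * E]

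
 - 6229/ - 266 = 23 + 111/266= 23.42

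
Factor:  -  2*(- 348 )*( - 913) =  - 2^3*  3^1*11^1 * 29^1*83^1=- 635448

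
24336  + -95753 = -71417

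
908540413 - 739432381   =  169108032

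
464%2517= 464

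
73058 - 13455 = 59603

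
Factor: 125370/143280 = 2^(  -  3)*7^1=7/8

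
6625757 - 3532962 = 3092795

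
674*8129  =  5478946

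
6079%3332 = 2747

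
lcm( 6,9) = 18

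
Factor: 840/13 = 2^3*3^1*5^1 * 7^1*13^( - 1 )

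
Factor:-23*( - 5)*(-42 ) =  - 4830= -2^1 * 3^1*5^1*7^1 * 23^1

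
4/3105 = 4/3105= 0.00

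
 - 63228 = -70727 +7499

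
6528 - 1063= 5465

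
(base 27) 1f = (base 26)1g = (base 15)2c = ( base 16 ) 2a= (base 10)42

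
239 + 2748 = 2987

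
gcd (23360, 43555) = 5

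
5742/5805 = 638/645 = 0.99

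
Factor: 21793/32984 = 2^(  -  3 )*7^( - 1 ) * 37^1 = 37/56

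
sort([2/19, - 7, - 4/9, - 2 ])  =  [ - 7, - 2, - 4/9, 2/19 ]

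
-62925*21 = -1321425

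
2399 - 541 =1858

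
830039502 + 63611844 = 893651346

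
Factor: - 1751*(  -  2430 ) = 2^1*3^5*5^1 * 17^1 * 103^1=4254930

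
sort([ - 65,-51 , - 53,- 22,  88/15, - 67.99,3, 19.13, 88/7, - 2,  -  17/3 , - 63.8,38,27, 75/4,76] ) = [-67.99,-65,-63.8,  -  53, - 51, -22, - 17/3, - 2,  3, 88/15,88/7, 75/4,19.13,27,38,76] 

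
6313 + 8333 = 14646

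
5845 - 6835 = - 990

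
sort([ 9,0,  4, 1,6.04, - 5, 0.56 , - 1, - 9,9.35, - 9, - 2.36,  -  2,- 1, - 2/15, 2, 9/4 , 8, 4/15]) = [-9,  -  9, - 5, - 2.36, - 2, - 1 , - 1,- 2/15,0, 4/15, 0.56, 1 , 2,9/4,4 , 6.04,8, 9 , 9.35]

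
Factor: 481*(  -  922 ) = -2^1 * 13^1*37^1*461^1 = -443482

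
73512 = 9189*8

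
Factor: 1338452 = 2^2*101^1*3313^1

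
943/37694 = 943/37694 = 0.03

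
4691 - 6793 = -2102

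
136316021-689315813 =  -552999792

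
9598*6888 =66111024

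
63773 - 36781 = 26992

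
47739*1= 47739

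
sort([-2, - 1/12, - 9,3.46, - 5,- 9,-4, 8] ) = [  -  9, - 9, - 5, - 4 , - 2, - 1/12, 3.46,8 ]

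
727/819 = 727/819 = 0.89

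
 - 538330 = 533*(  -  1010)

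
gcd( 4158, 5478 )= 66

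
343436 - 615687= - 272251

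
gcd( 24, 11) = 1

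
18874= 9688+9186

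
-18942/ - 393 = 48 + 26/131=48.20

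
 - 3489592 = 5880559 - 9370151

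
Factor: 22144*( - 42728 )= - 946168832 =- 2^10*7^2 * 109^1 * 173^1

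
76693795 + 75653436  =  152347231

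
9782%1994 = 1806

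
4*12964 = 51856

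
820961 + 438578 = 1259539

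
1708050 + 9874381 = 11582431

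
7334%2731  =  1872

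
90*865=77850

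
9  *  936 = 8424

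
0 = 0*382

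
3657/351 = 1219/117 =10.42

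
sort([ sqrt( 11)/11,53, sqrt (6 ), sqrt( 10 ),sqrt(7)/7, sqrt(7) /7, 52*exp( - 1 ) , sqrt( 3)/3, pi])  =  [ sqrt(11 ) /11, sqrt(  7)/7, sqrt( 7)/7,sqrt(3 ) /3 , sqrt( 6 ),  pi, sqrt( 10 ), 52*exp( - 1 ) , 53 ] 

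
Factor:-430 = -2^1*5^1 *43^1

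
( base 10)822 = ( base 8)1466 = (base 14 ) 42A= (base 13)4B3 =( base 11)688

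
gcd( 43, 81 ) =1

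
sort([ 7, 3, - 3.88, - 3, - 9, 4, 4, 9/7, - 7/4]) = [ - 9, - 3.88, - 3, - 7/4, 9/7,3, 4, 4,  7]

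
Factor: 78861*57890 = 4565263290 = 2^1*3^1 *5^1*7^1 * 97^1 * 271^1*827^1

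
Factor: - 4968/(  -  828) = 6=2^1*3^1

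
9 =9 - 0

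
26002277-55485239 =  - 29482962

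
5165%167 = 155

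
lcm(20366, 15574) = 264758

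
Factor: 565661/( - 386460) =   -  2^( - 2)*3^( - 2)*5^( - 1)*19^( - 1)* 113^( - 1) *565661^1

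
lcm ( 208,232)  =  6032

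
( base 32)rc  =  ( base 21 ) 1kf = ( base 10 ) 876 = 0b1101101100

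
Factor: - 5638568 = - 2^3 * 13^1*54217^1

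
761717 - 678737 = 82980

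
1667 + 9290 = 10957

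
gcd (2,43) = 1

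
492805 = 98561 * 5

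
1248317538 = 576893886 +671423652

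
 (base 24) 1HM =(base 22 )21G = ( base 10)1006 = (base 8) 1756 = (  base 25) 1F6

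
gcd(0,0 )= 0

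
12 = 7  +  5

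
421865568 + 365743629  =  787609197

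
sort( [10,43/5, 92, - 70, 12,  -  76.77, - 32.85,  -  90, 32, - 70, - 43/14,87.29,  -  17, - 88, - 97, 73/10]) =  [- 97,-90, - 88, - 76.77, - 70,-70,- 32.85, - 17,-43/14,73/10,43/5, 10,12, 32, 87.29,  92]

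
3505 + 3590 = 7095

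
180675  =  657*275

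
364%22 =12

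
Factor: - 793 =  - 13^1 * 61^1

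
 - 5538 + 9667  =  4129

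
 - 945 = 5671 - 6616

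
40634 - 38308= 2326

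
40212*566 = 22759992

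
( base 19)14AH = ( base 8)20476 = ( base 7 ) 33545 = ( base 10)8510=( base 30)9DK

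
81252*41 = 3331332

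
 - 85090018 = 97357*(-874) 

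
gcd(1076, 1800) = 4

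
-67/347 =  - 1  +  280/347 = - 0.19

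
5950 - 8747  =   - 2797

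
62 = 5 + 57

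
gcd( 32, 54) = 2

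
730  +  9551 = 10281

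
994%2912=994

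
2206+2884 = 5090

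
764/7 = 764/7 = 109.14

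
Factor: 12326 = 2^1 * 6163^1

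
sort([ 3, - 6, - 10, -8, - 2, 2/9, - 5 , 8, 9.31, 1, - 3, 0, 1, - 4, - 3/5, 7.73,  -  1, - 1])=[ - 10, - 8,-6,-5, - 4,  -  3, - 2, - 1, - 1,  -  3/5, 0,2/9, 1 , 1, 3, 7.73 , 8, 9.31 ] 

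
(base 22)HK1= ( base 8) 20735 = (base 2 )10000111011101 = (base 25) dlj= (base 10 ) 8669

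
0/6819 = 0 = 0.00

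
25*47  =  1175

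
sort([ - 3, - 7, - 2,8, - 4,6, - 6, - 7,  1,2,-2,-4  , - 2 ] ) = [-7,-7,  -  6, - 4, - 4, - 3, - 2, - 2, - 2, 1, 2,6,8]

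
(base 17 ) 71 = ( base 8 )170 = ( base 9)143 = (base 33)3l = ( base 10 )120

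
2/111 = 2/111 = 0.02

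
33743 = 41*823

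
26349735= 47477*555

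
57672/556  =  103 + 101/139  =  103.73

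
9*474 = 4266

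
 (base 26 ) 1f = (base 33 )18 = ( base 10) 41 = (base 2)101001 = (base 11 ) 38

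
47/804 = 47/804 =0.06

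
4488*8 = 35904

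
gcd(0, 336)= 336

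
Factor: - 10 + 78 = 2^2*17^1 =68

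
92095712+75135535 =167231247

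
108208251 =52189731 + 56018520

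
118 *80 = 9440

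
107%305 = 107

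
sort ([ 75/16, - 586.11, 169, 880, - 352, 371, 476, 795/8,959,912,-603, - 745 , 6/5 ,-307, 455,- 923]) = [ - 923, - 745, - 603, - 586.11  ,-352, -307, 6/5 , 75/16,795/8, 169,371, 455, 476, 880,912, 959]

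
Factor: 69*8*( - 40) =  - 22080 = - 2^6*3^1*5^1 * 23^1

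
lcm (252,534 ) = 22428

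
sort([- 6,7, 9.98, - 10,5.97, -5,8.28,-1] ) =[-10, - 6,-5 ,-1,5.97,7,8.28, 9.98 ]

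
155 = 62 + 93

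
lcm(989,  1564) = 67252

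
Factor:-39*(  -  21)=3^2*7^1*13^1 = 819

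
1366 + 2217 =3583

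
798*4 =3192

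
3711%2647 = 1064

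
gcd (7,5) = 1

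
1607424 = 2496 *644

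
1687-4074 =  - 2387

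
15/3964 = 15/3964 = 0.00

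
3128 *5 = 15640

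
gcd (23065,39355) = 5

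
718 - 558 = 160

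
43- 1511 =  - 1468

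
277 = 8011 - 7734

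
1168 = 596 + 572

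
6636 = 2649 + 3987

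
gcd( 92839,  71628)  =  1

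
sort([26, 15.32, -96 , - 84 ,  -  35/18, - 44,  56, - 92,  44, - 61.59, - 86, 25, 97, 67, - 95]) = [ - 96, - 95 , - 92, - 86, - 84,-61.59, - 44, - 35/18, 15.32,25,26,44, 56 , 67, 97]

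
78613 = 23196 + 55417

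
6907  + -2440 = 4467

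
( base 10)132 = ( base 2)10000100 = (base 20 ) 6C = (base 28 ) 4K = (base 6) 340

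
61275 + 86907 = 148182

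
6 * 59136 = 354816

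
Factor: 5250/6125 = 6/7=2^1 *3^1* 7^ (-1)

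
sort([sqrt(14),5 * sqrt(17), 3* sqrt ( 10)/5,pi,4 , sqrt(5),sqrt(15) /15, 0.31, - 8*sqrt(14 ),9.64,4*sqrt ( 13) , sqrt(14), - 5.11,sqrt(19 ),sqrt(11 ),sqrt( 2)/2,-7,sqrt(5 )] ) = [ - 8 * sqrt(14), - 7,-5.11, sqrt(15)/15, 0.31,sqrt( 2)/2 , 3*sqrt( 10 ) /5, sqrt( 5 ),sqrt(5 ),pi,sqrt(11 ),sqrt(14 ), sqrt( 14 ),4, sqrt(19), 9.64, 4*sqrt( 13),5*sqrt ( 17) ]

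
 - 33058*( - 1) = 33058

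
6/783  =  2/261 = 0.01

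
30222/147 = 205 + 29/49 = 205.59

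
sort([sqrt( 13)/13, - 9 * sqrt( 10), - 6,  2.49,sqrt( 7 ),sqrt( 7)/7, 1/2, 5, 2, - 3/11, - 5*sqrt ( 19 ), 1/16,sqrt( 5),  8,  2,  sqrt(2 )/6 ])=[  -  9 * sqrt( 10), - 5 * sqrt( 19), - 6, - 3/11, 1/16,sqrt( 2 ) /6, sqrt( 13)/13,sqrt(7) /7, 1/2,2,2,sqrt( 5), 2.49,sqrt( 7),5 , 8]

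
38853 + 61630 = 100483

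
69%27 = 15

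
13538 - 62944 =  - 49406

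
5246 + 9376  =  14622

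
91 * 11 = 1001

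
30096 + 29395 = 59491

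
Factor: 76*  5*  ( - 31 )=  - 2^2*5^1*19^1*31^1 = - 11780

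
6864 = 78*88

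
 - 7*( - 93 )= 651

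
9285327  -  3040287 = 6245040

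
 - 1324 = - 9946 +8622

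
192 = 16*12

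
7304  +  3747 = 11051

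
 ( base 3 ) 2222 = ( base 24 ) 38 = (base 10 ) 80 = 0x50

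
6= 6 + 0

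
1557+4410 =5967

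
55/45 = 1 + 2/9 = 1.22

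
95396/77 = 13628/11 = 1238.91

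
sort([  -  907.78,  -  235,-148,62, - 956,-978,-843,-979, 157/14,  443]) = [ - 979 , - 978,-956, - 907.78, - 843, -235, - 148, 157/14, 62, 443 ]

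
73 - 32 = 41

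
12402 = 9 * 1378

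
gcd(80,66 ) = 2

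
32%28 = 4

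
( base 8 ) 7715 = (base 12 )2411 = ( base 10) 4045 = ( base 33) 3nj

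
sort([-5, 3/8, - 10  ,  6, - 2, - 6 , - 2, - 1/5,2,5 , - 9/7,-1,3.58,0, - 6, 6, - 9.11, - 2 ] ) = [-10, - 9.11 , - 6, - 6, - 5, - 2, - 2, - 2, - 9/7,-1,- 1/5,0 , 3/8, 2, 3.58,5,6,6]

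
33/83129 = 33/83129 = 0.00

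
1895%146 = 143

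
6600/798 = 8 + 36/133 =8.27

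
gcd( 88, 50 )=2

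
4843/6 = 807+ 1/6= 807.17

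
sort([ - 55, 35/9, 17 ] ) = [ - 55 , 35/9,17]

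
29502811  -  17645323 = 11857488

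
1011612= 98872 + 912740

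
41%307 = 41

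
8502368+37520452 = 46022820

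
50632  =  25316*2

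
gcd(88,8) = 8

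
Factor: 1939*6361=7^1*277^1  *6361^1 = 12333979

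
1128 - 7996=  - 6868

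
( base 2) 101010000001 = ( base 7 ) 10561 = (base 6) 20241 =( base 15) BE4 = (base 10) 2689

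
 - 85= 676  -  761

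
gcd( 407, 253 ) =11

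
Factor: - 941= - 941^1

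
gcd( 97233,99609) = 3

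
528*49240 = 25998720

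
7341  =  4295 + 3046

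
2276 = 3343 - 1067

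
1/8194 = 1/8194=0.00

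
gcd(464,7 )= 1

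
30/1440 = 1/48 = 0.02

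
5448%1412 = 1212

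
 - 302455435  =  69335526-371790961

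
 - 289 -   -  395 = 106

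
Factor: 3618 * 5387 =2^1*3^3*67^1*5387^1 = 19490166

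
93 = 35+58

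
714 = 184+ 530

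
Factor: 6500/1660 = 325/83 =5^2*13^1*83^( - 1)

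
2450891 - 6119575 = -3668684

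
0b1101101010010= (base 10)6994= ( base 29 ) 895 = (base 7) 26251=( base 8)15522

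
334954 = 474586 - 139632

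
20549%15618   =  4931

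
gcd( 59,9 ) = 1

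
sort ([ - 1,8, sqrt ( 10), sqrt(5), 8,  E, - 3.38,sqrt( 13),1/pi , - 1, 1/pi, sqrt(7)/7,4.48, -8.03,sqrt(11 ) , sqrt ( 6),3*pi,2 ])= [  -  8.03,-3.38,-1, - 1,1/pi,1/pi,sqrt( 7)/7,2,  sqrt(5),  sqrt ( 6 ) , E,sqrt( 10), sqrt( 11 ),sqrt ( 13),4.48,8,8, 3 * pi ] 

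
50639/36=1406 + 23/36  =  1406.64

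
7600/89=7600/89 = 85.39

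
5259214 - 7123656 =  - 1864442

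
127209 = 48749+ 78460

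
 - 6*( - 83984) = 503904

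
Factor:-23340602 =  - 2^1*113^1 * 139^1*743^1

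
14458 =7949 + 6509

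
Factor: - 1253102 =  - 2^1*433^1*1447^1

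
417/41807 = 417/41807=0.01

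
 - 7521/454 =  - 7521/454 = -16.57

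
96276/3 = 32092 = 32092.00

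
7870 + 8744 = 16614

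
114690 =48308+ 66382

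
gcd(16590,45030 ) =2370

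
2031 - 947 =1084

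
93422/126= 741 + 4/9 =741.44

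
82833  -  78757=4076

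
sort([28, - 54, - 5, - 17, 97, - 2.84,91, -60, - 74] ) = [ - 74,-60,-54, - 17,  -  5, - 2.84,28, 91,97 ]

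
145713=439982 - 294269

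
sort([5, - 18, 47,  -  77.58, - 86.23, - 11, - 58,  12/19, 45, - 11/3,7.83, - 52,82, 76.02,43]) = [ - 86.23,  -  77.58, - 58, - 52, - 18, - 11,-11/3, 12/19,5,7.83, 43,45 , 47, 76.02,82]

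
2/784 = 1/392   =  0.00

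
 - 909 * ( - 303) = 275427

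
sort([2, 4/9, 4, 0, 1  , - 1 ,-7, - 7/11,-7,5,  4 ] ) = [ - 7 , - 7,  -  1 ,  -  7/11, 0, 4/9,1, 2,4,4,5]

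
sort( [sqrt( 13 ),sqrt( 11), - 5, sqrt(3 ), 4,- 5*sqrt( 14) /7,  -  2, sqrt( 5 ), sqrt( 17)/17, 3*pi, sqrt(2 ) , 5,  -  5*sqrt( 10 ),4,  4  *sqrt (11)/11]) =[  -  5*sqrt( 10),- 5,- 5*sqrt( 14 ) /7,  -  2,  sqrt( 17)/17, 4*sqrt ( 11) /11,sqrt(2), sqrt( 3), sqrt( 5 ),sqrt( 11),sqrt(13), 4,  4, 5 , 3 * pi ]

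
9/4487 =9/4487 = 0.00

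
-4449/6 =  -742 + 1/2 =-  741.50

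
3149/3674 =3149/3674 = 0.86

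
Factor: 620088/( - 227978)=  - 2^2*3^1 * 7^1*3691^1*113989^( - 1 ) =- 310044/113989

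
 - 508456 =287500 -795956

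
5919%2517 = 885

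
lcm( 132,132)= 132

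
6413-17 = 6396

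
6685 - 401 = 6284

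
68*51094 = 3474392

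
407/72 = 407/72 = 5.65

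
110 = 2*55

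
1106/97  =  11+39/97 = 11.40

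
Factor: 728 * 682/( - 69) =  - 496496/69=- 2^4 * 3^( - 1)*7^1*11^1*13^1*23^ ( - 1)*31^1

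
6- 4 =2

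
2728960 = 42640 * 64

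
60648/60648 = 1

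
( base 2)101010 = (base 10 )42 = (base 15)2c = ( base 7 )60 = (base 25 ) 1h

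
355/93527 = 355/93527=0.00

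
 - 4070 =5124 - 9194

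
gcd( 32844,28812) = 84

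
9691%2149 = 1095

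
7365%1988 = 1401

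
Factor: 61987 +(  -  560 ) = 19^1*53^1 * 61^1= 61427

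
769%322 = 125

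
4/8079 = 4/8079 = 0.00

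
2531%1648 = 883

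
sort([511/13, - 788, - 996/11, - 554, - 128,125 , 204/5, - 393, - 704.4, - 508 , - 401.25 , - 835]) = [ - 835, - 788, - 704.4, - 554, - 508,-401.25 , -393, - 128, - 996/11,  511/13, 204/5, 125]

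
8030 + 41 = 8071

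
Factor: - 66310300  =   - 2^2*5^2*7^1*43^1*2203^1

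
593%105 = 68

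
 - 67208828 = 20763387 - 87972215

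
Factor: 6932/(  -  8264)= - 2^( - 1 )* 1033^( - 1)*1733^1 =-1733/2066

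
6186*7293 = 45114498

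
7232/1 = 7232 = 7232.00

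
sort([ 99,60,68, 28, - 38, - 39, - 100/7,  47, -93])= [ - 93 , - 39,- 38,-100/7 , 28,47,60,68, 99]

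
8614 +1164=9778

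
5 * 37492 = 187460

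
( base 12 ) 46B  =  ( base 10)659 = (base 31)L8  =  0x293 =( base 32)KJ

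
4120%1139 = 703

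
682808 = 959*712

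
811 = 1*811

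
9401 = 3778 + 5623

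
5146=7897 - 2751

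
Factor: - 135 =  - 3^3*5^1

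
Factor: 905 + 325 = 1230 =2^1*3^1 * 5^1*41^1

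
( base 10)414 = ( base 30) DO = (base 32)cu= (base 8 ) 636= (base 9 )510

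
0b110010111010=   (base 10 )3258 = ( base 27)4CI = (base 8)6272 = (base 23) 63F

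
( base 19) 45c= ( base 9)2113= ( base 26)27H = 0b11000001111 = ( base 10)1551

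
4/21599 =4/21599  =  0.00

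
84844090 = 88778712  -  3934622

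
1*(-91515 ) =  - 91515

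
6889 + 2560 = 9449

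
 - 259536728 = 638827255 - 898363983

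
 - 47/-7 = 47/7 = 6.71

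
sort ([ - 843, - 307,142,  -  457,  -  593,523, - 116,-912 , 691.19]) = [ - 912 , - 843, - 593,- 457,-307  , - 116,142, 523, 691.19 ] 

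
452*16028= 7244656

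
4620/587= 7 + 511/587 =7.87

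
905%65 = 60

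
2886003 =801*3603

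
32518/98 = 331 + 40/49 = 331.82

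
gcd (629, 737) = 1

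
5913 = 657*9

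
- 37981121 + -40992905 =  - 78974026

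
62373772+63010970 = 125384742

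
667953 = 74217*9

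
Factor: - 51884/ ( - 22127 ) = 68/29=2^2*17^1*29^(  -  1)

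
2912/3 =970 + 2/3= 970.67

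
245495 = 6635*37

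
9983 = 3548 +6435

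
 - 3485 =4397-7882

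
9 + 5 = 14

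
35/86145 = 7/17229 = 0.00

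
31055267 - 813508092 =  - 782452825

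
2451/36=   817/12 = 68.08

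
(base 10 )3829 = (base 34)3AL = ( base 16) EF5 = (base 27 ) 56M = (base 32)3nl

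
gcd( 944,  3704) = 8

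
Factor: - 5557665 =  -3^1*5^1*370511^1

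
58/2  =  29  =  29.00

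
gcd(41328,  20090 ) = 574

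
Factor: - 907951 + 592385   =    -  315566= - 2^1*83^1*1901^1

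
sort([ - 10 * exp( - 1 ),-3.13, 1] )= [-10*exp( - 1 ), - 3.13, 1]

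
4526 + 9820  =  14346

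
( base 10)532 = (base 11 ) 444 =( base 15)257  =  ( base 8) 1024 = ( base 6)2244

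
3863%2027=1836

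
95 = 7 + 88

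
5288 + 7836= 13124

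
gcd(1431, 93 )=3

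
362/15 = 24 + 2/15 = 24.13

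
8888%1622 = 778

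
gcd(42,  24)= 6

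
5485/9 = 5485/9 = 609.44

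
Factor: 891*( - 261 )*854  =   - 198598554= - 2^1*3^6*7^1*11^1*29^1*61^1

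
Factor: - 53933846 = - 2^1*2203^1*12241^1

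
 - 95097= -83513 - 11584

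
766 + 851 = 1617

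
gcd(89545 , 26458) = 1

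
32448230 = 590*54997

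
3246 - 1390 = 1856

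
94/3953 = 94/3953=0.02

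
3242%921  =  479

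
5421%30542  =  5421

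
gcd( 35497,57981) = 77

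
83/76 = 83/76 = 1.09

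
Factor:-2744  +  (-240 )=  - 2^3*373^1 = - 2984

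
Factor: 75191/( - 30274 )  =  -2^(-1 )*17^1*4423^1*15137^( - 1) 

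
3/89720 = 3/89720 =0.00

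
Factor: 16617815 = 5^1*3323563^1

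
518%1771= 518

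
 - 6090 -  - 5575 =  - 515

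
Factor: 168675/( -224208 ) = - 2^(  -  4 )*3^( - 3 )*5^2*13^1  =  -  325/432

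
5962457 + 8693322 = 14655779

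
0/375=0 = 0.00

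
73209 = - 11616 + 84825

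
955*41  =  39155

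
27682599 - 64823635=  -37141036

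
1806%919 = 887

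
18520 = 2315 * 8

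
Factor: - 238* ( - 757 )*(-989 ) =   -  2^1*7^1*17^1*23^1*43^1*757^1 = - 178184174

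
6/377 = 6/377 = 0.02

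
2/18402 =1/9201= 0.00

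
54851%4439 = 1583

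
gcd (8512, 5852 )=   532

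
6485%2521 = 1443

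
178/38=4  +  13/19= 4.68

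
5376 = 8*672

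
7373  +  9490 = 16863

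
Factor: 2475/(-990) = -5/2 = - 2^(- 1)*5^1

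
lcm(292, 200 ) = 14600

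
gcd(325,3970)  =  5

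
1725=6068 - 4343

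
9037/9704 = 9037/9704= 0.93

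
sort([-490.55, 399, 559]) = [ - 490.55,  399, 559 ] 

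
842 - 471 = 371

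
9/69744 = 3/23248 = 0.00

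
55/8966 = 55/8966=0.01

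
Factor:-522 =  - 2^1*3^2*29^1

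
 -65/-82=65/82 = 0.79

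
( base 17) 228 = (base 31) k0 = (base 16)26c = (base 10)620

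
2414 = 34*71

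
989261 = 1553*637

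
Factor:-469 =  - 7^1*67^1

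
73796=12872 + 60924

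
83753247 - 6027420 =77725827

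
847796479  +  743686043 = 1591482522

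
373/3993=373/3993 = 0.09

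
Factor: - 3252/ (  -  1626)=2 = 2^1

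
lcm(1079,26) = 2158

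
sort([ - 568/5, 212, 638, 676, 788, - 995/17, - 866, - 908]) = [ -908,-866, - 568/5, - 995/17,212,638, 676,788]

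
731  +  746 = 1477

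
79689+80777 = 160466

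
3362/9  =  3362/9 =373.56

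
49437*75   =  3707775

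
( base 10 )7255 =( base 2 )1110001010111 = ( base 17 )181D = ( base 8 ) 16127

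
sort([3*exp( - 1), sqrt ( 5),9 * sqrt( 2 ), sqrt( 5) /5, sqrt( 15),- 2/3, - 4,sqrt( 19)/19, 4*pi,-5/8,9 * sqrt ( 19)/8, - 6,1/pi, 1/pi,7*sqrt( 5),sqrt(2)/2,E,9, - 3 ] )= [ - 6,-4,-3, - 2/3, - 5/8 , sqrt ( 19)/19, 1/pi, 1/pi, sqrt(5 ) /5,sqrt(2 )/2, 3*exp(-1 ), sqrt( 5 ), E, sqrt(15), 9*sqrt(19)/8,  9, 4*pi, 9 * sqrt( 2),7 * sqrt( 5) ] 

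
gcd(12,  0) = 12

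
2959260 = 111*26660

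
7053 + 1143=8196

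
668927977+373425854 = 1042353831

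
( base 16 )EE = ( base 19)CA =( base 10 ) 238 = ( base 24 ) 9M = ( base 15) 10d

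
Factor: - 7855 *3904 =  - 30665920 = - 2^6 * 5^1*61^1*1571^1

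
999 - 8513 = -7514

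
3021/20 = 3021/20 =151.05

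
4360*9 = 39240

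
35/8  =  4 + 3/8 = 4.38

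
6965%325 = 140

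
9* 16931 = 152379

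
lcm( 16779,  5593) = 16779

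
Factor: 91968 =2^6*3^1 * 479^1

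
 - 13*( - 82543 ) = 1073059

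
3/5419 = 3/5419 = 0.00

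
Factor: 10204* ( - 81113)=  - 827677052 = - 2^2*29^1*2551^1*2797^1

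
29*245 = 7105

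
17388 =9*1932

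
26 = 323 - 297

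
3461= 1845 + 1616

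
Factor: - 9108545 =-5^1 * 1821709^1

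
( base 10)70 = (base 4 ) 1012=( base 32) 26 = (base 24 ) 2m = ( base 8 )106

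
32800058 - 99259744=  - 66459686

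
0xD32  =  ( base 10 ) 3378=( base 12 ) 1b56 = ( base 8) 6462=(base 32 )39i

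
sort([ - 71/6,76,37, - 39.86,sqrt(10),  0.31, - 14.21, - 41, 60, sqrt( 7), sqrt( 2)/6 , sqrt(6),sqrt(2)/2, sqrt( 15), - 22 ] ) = [ - 41, - 39.86,-22, - 14.21, - 71/6, sqrt (2)/6,0.31,  sqrt( 2 )/2,sqrt (6),sqrt( 7),sqrt( 10), sqrt( 15),37,  60, 76] 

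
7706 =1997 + 5709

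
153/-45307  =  -1 + 45154/45307= -0.00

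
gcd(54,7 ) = 1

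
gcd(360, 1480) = 40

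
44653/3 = 14884 + 1/3 =14884.33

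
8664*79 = 684456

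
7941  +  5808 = 13749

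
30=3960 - 3930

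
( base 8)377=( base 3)100110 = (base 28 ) 93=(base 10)255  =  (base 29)8n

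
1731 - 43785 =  - 42054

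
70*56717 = 3970190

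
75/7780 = 15/1556= 0.01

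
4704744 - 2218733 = 2486011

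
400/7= 400/7 =57.14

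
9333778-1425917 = 7907861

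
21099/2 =21099/2 =10549.50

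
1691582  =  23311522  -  21619940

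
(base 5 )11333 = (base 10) 843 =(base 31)r6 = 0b1101001011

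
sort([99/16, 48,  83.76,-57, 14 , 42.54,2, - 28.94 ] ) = [- 57, -28.94, 2, 99/16, 14, 42.54,48,  83.76]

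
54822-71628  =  -16806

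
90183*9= 811647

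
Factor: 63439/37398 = 2^( - 1 )*3^( - 1)*23^( - 1 )*271^ ( - 1 )*63439^1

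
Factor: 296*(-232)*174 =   -  11948928 = - 2^7*3^1*29^2*37^1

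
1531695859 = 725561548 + 806134311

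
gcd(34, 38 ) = 2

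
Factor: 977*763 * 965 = 5^1*7^1*109^1*193^1* 977^1= 719360215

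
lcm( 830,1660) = 1660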